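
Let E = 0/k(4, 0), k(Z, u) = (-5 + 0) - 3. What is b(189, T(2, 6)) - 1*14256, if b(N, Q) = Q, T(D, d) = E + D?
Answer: -14254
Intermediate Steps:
k(Z, u) = -8 (k(Z, u) = -5 - 3 = -8)
E = 0 (E = 0/(-8) = 0*(-⅛) = 0)
T(D, d) = D (T(D, d) = 0 + D = D)
b(189, T(2, 6)) - 1*14256 = 2 - 1*14256 = 2 - 14256 = -14254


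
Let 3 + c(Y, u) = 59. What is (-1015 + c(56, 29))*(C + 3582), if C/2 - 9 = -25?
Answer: -3404450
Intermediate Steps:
C = -32 (C = 18 + 2*(-25) = 18 - 50 = -32)
c(Y, u) = 56 (c(Y, u) = -3 + 59 = 56)
(-1015 + c(56, 29))*(C + 3582) = (-1015 + 56)*(-32 + 3582) = -959*3550 = -3404450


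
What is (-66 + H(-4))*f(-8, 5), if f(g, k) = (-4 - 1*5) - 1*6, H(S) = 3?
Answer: 945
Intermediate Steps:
f(g, k) = -15 (f(g, k) = (-4 - 5) - 6 = -9 - 6 = -15)
(-66 + H(-4))*f(-8, 5) = (-66 + 3)*(-15) = -63*(-15) = 945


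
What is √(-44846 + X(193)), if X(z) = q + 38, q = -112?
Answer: 2*I*√11230 ≈ 211.94*I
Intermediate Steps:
X(z) = -74 (X(z) = -112 + 38 = -74)
√(-44846 + X(193)) = √(-44846 - 74) = √(-44920) = 2*I*√11230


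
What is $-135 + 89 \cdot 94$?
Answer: $8231$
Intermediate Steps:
$-135 + 89 \cdot 94 = -135 + 8366 = 8231$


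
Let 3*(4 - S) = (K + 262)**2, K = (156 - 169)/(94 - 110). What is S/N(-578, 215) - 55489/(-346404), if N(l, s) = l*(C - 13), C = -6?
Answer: -471338003579/243469358592 ≈ -1.9359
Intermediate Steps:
N(l, s) = -19*l (N(l, s) = l*(-6 - 13) = l*(-19) = -19*l)
K = 13/16 (K = -13/(-16) = -13*(-1/16) = 13/16 ≈ 0.81250)
S = -17678953/768 (S = 4 - (13/16 + 262)**2/3 = 4 - (4205/16)**2/3 = 4 - 1/3*17682025/256 = 4 - 17682025/768 = -17678953/768 ≈ -23019.)
S/N(-578, 215) - 55489/(-346404) = -17678953/(768*((-19*(-578)))) - 55489/(-346404) = -17678953/768/10982 - 55489*(-1/346404) = -17678953/768*1/10982 + 55489/346404 = -17678953/8434176 + 55489/346404 = -471338003579/243469358592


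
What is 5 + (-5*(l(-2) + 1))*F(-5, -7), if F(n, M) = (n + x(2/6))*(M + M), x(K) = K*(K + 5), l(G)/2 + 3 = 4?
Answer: -2015/3 ≈ -671.67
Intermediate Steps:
l(G) = 2 (l(G) = -6 + 2*4 = -6 + 8 = 2)
x(K) = K*(5 + K)
F(n, M) = 2*M*(16/9 + n) (F(n, M) = (n + (2/6)*(5 + 2/6))*(M + M) = (n + (2*(⅙))*(5 + 2*(⅙)))*(2*M) = (n + (5 + ⅓)/3)*(2*M) = (n + (⅓)*(16/3))*(2*M) = (n + 16/9)*(2*M) = (16/9 + n)*(2*M) = 2*M*(16/9 + n))
5 + (-5*(l(-2) + 1))*F(-5, -7) = 5 + (-5*(2 + 1))*((2/9)*(-7)*(16 + 9*(-5))) = 5 + (-5*3)*((2/9)*(-7)*(16 - 45)) = 5 - 10*(-7)*(-29)/3 = 5 - 15*406/9 = 5 - 2030/3 = -2015/3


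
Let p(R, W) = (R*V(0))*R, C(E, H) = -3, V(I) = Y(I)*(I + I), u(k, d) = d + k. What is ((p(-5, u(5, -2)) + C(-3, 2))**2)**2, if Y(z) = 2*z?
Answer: 81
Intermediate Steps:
V(I) = 4*I**2 (V(I) = (2*I)*(I + I) = (2*I)*(2*I) = 4*I**2)
p(R, W) = 0 (p(R, W) = (R*(4*0**2))*R = (R*(4*0))*R = (R*0)*R = 0*R = 0)
((p(-5, u(5, -2)) + C(-3, 2))**2)**2 = ((0 - 3)**2)**2 = ((-3)**2)**2 = 9**2 = 81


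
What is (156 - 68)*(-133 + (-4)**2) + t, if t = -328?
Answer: -10624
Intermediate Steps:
(156 - 68)*(-133 + (-4)**2) + t = (156 - 68)*(-133 + (-4)**2) - 328 = 88*(-133 + 16) - 328 = 88*(-117) - 328 = -10296 - 328 = -10624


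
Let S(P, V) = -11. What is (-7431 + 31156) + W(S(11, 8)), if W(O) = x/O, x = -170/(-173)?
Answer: 45148505/1903 ≈ 23725.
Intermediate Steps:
x = 170/173 (x = -170*(-1/173) = 170/173 ≈ 0.98266)
W(O) = 170/(173*O)
(-7431 + 31156) + W(S(11, 8)) = (-7431 + 31156) + (170/173)/(-11) = 23725 + (170/173)*(-1/11) = 23725 - 170/1903 = 45148505/1903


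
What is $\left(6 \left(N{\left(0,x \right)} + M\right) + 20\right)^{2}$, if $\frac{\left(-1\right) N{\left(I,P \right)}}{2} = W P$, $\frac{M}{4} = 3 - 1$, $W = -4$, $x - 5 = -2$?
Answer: $44944$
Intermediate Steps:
$x = 3$ ($x = 5 - 2 = 3$)
$M = 8$ ($M = 4 \left(3 - 1\right) = 4 \cdot 2 = 8$)
$N{\left(I,P \right)} = 8 P$ ($N{\left(I,P \right)} = - 2 \left(- 4 P\right) = 8 P$)
$\left(6 \left(N{\left(0,x \right)} + M\right) + 20\right)^{2} = \left(6 \left(8 \cdot 3 + 8\right) + 20\right)^{2} = \left(6 \left(24 + 8\right) + 20\right)^{2} = \left(6 \cdot 32 + 20\right)^{2} = \left(192 + 20\right)^{2} = 212^{2} = 44944$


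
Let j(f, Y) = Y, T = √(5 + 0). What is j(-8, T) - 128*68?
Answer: -8704 + √5 ≈ -8701.8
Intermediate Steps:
T = √5 ≈ 2.2361
j(-8, T) - 128*68 = √5 - 128*68 = √5 - 8704 = -8704 + √5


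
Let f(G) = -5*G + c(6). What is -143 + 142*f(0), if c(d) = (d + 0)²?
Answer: 4969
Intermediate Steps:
c(d) = d²
f(G) = 36 - 5*G (f(G) = -5*G + 6² = -5*G + 36 = 36 - 5*G)
-143 + 142*f(0) = -143 + 142*(36 - 5*0) = -143 + 142*(36 + 0) = -143 + 142*36 = -143 + 5112 = 4969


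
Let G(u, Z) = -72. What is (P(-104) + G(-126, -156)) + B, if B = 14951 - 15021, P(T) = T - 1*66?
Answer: -312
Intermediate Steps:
P(T) = -66 + T (P(T) = T - 66 = -66 + T)
B = -70
(P(-104) + G(-126, -156)) + B = ((-66 - 104) - 72) - 70 = (-170 - 72) - 70 = -242 - 70 = -312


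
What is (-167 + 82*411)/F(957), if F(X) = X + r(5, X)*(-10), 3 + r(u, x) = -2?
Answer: 1765/53 ≈ 33.302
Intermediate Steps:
r(u, x) = -5 (r(u, x) = -3 - 2 = -5)
F(X) = 50 + X (F(X) = X - 5*(-10) = X + 50 = 50 + X)
(-167 + 82*411)/F(957) = (-167 + 82*411)/(50 + 957) = (-167 + 33702)/1007 = 33535*(1/1007) = 1765/53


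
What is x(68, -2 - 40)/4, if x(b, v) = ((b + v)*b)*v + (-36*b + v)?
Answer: -38373/2 ≈ -19187.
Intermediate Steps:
x(b, v) = v - 36*b + b*v*(b + v) (x(b, v) = (b*(b + v))*v + (v - 36*b) = b*v*(b + v) + (v - 36*b) = v - 36*b + b*v*(b + v))
x(68, -2 - 40)/4 = ((-2 - 40) - 36*68 + 68*(-2 - 40)² + (-2 - 40)*68²)/4 = (-42 - 2448 + 68*(-42)² - 42*4624)/4 = (-42 - 2448 + 68*1764 - 194208)/4 = (-42 - 2448 + 119952 - 194208)/4 = (¼)*(-76746) = -38373/2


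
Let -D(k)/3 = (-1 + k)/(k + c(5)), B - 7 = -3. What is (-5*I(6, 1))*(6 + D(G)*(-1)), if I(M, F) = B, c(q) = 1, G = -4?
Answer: -220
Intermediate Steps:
B = 4 (B = 7 - 3 = 4)
I(M, F) = 4
D(k) = -3*(-1 + k)/(1 + k) (D(k) = -3*(-1 + k)/(k + 1) = -3*(-1 + k)/(1 + k))
(-5*I(6, 1))*(6 + D(G)*(-1)) = (-5*4)*(6 + (3*(1 - 1*(-4))/(1 - 4))*(-1)) = -20*(6 + (3*(1 + 4)/(-3))*(-1)) = -20*(6 + (3*(-⅓)*5)*(-1)) = -20*(6 - 5*(-1)) = -20*(6 + 5) = -20*11 = -220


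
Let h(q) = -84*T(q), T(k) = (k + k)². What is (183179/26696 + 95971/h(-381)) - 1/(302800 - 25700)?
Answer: 77344008171581437/11275140694834800 ≈ 6.8597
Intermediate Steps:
T(k) = 4*k² (T(k) = (2*k)² = 4*k²)
h(q) = -336*q²
(183179/26696 + 95971/h(-381)) - 1/(302800 - 25700) = (183179/26696 + 95971/((-336*(-381)²))) - 1/(302800 - 25700) = (183179*(1/26696) + 95971/((-336*145161))) - 1/277100 = (183179/26696 + 95971/(-48774096)) - 1*1/277100 = (183179/26696 + 95971*(-1/48774096)) - 1/277100 = (183179/26696 - 95971/48774096) - 1/277100 = 1116478511171/162759158352 - 1/277100 = 77344008171581437/11275140694834800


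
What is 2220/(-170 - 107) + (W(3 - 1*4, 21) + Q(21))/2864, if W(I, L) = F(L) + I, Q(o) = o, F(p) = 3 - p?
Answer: -3178763/396664 ≈ -8.0137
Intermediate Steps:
W(I, L) = 3 + I - L (W(I, L) = (3 - L) + I = 3 + I - L)
2220/(-170 - 107) + (W(3 - 1*4, 21) + Q(21))/2864 = 2220/(-170 - 107) + ((3 + (3 - 1*4) - 1*21) + 21)/2864 = 2220/(-277) + ((3 + (3 - 4) - 21) + 21)*(1/2864) = 2220*(-1/277) + ((3 - 1 - 21) + 21)*(1/2864) = -2220/277 + (-19 + 21)*(1/2864) = -2220/277 + 2*(1/2864) = -2220/277 + 1/1432 = -3178763/396664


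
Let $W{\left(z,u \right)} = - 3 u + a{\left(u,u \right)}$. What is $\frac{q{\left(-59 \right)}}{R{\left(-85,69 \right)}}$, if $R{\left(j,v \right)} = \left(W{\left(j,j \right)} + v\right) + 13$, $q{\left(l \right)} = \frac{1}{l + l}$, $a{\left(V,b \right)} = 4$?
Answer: $- \frac{1}{40238} \approx -2.4852 \cdot 10^{-5}$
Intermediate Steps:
$W{\left(z,u \right)} = 4 - 3 u$ ($W{\left(z,u \right)} = - 3 u + 4 = 4 - 3 u$)
$q{\left(l \right)} = \frac{1}{2 l}$
$R{\left(j,v \right)} = 17 + v - 3 j$ ($R{\left(j,v \right)} = \left(\left(4 - 3 j\right) + v\right) + 13 = \left(4 + v - 3 j\right) + 13 = 17 + v - 3 j$)
$\frac{q{\left(-59 \right)}}{R{\left(-85,69 \right)}} = \frac{\frac{1}{2} \frac{1}{-59}}{17 + 69 - -255} = \frac{\frac{1}{2} \left(- \frac{1}{59}\right)}{17 + 69 + 255} = - \frac{1}{118 \cdot 341} = \left(- \frac{1}{118}\right) \frac{1}{341} = - \frac{1}{40238}$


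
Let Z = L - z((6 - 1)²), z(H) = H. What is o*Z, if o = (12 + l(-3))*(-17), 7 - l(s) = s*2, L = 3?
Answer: 9350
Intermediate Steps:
l(s) = 7 - 2*s (l(s) = 7 - s*2 = 7 - 2*s)
Z = -22 (Z = 3 - (6 - 1)² = 3 - 1*5² = 3 - 1*25 = 3 - 25 = -22)
o = -425 (o = (12 + (7 - 2*(-3)))*(-17) = (12 + (7 + 6))*(-17) = (12 + 13)*(-17) = 25*(-17) = -425)
o*Z = -425*(-22) = 9350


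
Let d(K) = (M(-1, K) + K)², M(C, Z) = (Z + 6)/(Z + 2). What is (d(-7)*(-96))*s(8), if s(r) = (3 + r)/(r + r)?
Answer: -76296/25 ≈ -3051.8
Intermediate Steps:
M(C, Z) = (6 + Z)/(2 + Z)
s(r) = (3 + r)/(2*r) (s(r) = (3 + r)/((2*r)) = (3 + r)*(1/(2*r)) = (3 + r)/(2*r))
d(K) = (K + (6 + K)/(2 + K))² (d(K) = ((6 + K)/(2 + K) + K)² = (K + (6 + K)/(2 + K))²)
(d(-7)*(-96))*s(8) = (((6 - 7 - 7*(2 - 7))²/(2 - 7)²)*(-96))*((½)*(3 + 8)/8) = (((6 - 7 - 7*(-5))²/(-5)²)*(-96))*((½)*(⅛)*11) = (((6 - 7 + 35)²/25)*(-96))*(11/16) = (((1/25)*34²)*(-96))*(11/16) = (((1/25)*1156)*(-96))*(11/16) = ((1156/25)*(-96))*(11/16) = -110976/25*11/16 = -76296/25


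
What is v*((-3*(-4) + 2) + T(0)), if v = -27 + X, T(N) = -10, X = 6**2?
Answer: 36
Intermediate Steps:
X = 36
v = 9 (v = -27 + 36 = 9)
v*((-3*(-4) + 2) + T(0)) = 9*((-3*(-4) + 2) - 10) = 9*((12 + 2) - 10) = 9*(14 - 10) = 9*4 = 36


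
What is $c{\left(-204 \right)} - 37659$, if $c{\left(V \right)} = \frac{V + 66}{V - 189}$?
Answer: $- \frac{4933283}{131} \approx -37659.0$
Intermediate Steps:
$c{\left(V \right)} = \frac{66 + V}{-189 + V}$
$c{\left(-204 \right)} - 37659 = \frac{66 - 204}{-189 - 204} - 37659 = \frac{1}{-393} \left(-138\right) - 37659 = \left(- \frac{1}{393}\right) \left(-138\right) - 37659 = \frac{46}{131} - 37659 = - \frac{4933283}{131}$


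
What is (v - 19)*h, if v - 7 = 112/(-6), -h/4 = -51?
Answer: -6256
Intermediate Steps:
h = 204 (h = -4*(-51) = 204)
v = -35/3 (v = 7 + 112/(-6) = 7 + 112*(-⅙) = 7 - 56/3 = -35/3 ≈ -11.667)
(v - 19)*h = (-35/3 - 19)*204 = -92/3*204 = -6256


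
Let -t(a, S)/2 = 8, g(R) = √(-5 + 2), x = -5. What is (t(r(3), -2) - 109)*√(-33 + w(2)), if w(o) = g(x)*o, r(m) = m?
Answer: -125*√(-33 + 2*I*√3) ≈ -37.637 - 719.06*I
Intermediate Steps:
g(R) = I*√3 (g(R) = √(-3) = I*√3)
t(a, S) = -16 (t(a, S) = -2*8 = -16)
w(o) = I*o*√3 (w(o) = (I*√3)*o = I*o*√3)
(t(r(3), -2) - 109)*√(-33 + w(2)) = (-16 - 109)*√(-33 + I*2*√3) = -125*√(-33 + 2*I*√3)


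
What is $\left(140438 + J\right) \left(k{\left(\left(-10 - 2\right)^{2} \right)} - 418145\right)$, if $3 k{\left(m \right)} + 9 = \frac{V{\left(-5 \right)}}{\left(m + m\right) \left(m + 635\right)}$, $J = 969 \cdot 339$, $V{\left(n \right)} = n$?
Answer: $- \frac{131973980488976197}{673056} \approx -1.9608 \cdot 10^{11}$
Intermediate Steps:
$J = 328491$
$k{\left(m \right)} = -3 - \frac{5}{6 m \left(635 + m\right)}$ ($k{\left(m \right)} = -3 + \frac{\left(-5\right) \frac{1}{\left(m + m\right) \left(m + 635\right)}}{3} = -3 + \frac{\left(-5\right) \frac{1}{2 m \left(635 + m\right)}}{3} = -3 + \frac{\left(- \frac{5}{2}\right) \frac{1}{m} \frac{1}{635 + m}}{3} = -3 - \frac{5}{6 m \left(635 + m\right)}$)
$\left(140438 + J\right) \left(k{\left(\left(-10 - 2\right)^{2} \right)} - 418145\right) = \left(140438 + 328491\right) \left(\frac{-5 - 11430 \left(-10 - 2\right)^{2} - 18 \left(\left(-10 - 2\right)^{2}\right)^{2}}{6 \left(-10 - 2\right)^{2} \left(635 + \left(-10 - 2\right)^{2}\right)} - 418145\right) = 468929 \left(\frac{-5 - 11430 \left(-12\right)^{2} - 18 \left(\left(-12\right)^{2}\right)^{2}}{6 \left(-12\right)^{2} \left(635 + \left(-12\right)^{2}\right)} - 418145\right) = 468929 \left(\frac{-5 - 1645920 - 18 \cdot 144^{2}}{6 \cdot 144 \left(635 + 144\right)} - 418145\right) = 468929 \left(\frac{1}{6} \cdot \frac{1}{144} \cdot \frac{1}{779} \left(-5 - 1645920 - 373248\right) - 418145\right) = 468929 \left(\frac{1}{6} \cdot \frac{1}{144} \cdot \frac{1}{779} \left(-2019173\right) - 418145\right) = 468929 \left(- \frac{2019173}{673056} - 418145\right) = 468929 \left(- \frac{281437020293}{673056}\right) = - \frac{131973980488976197}{673056}$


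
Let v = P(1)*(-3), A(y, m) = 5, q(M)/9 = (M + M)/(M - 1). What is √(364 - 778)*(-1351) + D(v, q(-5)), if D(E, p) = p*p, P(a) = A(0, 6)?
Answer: 225 - 4053*I*√46 ≈ 225.0 - 27489.0*I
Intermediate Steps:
q(M) = 18*M/(-1 + M) (q(M) = 9*((M + M)/(M - 1)) = 9*((2*M)/(-1 + M)) = 9*(2*M/(-1 + M)) = 18*M/(-1 + M))
P(a) = 5
v = -15 (v = 5*(-3) = -15)
D(E, p) = p²
√(364 - 778)*(-1351) + D(v, q(-5)) = √(364 - 778)*(-1351) + (18*(-5)/(-1 - 5))² = √(-414)*(-1351) + (18*(-5)/(-6))² = (3*I*√46)*(-1351) + (18*(-5)*(-⅙))² = -4053*I*√46 + 15² = -4053*I*√46 + 225 = 225 - 4053*I*√46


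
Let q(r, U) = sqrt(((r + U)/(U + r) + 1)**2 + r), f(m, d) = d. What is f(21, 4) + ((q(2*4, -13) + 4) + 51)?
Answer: 59 + 2*sqrt(3) ≈ 62.464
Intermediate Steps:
q(r, U) = sqrt(4 + r) (q(r, U) = sqrt(((U + r)/(U + r) + 1)**2 + r) = sqrt((1 + 1)**2 + r) = sqrt(2**2 + r) = sqrt(4 + r))
f(21, 4) + ((q(2*4, -13) + 4) + 51) = 4 + ((sqrt(4 + 2*4) + 4) + 51) = 4 + ((sqrt(4 + 8) + 4) + 51) = 4 + ((sqrt(12) + 4) + 51) = 4 + ((2*sqrt(3) + 4) + 51) = 4 + ((4 + 2*sqrt(3)) + 51) = 4 + (55 + 2*sqrt(3)) = 59 + 2*sqrt(3)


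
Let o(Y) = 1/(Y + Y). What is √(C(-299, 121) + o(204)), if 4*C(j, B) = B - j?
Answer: √4369782/204 ≈ 10.247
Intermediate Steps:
o(Y) = 1/(2*Y)
C(j, B) = -j/4 + B/4 (C(j, B) = (B - j)/4 = -j/4 + B/4)
√(C(-299, 121) + o(204)) = √((-¼*(-299) + (¼)*121) + (½)/204) = √((299/4 + 121/4) + (½)*(1/204)) = √(105 + 1/408) = √(42841/408) = √4369782/204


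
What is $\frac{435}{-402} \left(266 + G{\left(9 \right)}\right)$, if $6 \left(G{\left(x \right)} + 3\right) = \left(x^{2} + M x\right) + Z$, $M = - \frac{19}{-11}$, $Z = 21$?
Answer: $- \frac{901465}{2948} \approx -305.79$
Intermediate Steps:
$M = \frac{19}{11}$ ($M = \left(-19\right) \left(- \frac{1}{11}\right) = \frac{19}{11} \approx 1.7273$)
$G{\left(x \right)} = \frac{1}{2} + \frac{x^{2}}{6} + \frac{19 x}{66}$ ($G{\left(x \right)} = -3 + \frac{\left(x^{2} + \frac{19 x}{11}\right) + 21}{6} = -3 + \frac{21 + x^{2} + \frac{19 x}{11}}{6} = -3 + \left(\frac{7}{2} + \frac{x^{2}}{6} + \frac{19 x}{66}\right) = \frac{1}{2} + \frac{x^{2}}{6} + \frac{19 x}{66}$)
$\frac{435}{-402} \left(266 + G{\left(9 \right)}\right) = \frac{435}{-402} \left(266 + \left(\frac{1}{2} + \frac{9^{2}}{6} + \frac{19}{66} \cdot 9\right)\right) = 435 \left(- \frac{1}{402}\right) \left(266 + \left(\frac{1}{2} + \frac{1}{6} \cdot 81 + \frac{57}{22}\right)\right) = - \frac{145 \left(266 + \left(\frac{1}{2} + \frac{27}{2} + \frac{57}{22}\right)\right)}{134} = - \frac{145 \left(266 + \frac{365}{22}\right)}{134} = \left(- \frac{145}{134}\right) \frac{6217}{22} = - \frac{901465}{2948}$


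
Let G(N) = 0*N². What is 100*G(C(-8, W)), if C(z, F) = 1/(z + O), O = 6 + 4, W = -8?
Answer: 0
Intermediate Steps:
O = 10
C(z, F) = 1/(10 + z) (C(z, F) = 1/(z + 10) = 1/(10 + z))
G(N) = 0
100*G(C(-8, W)) = 100*0 = 0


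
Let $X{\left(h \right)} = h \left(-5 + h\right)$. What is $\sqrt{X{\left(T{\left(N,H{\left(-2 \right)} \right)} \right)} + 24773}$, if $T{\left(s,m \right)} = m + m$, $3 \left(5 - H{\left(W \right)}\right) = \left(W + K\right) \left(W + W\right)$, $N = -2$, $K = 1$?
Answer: $\frac{\sqrt{223111}}{3} \approx 157.45$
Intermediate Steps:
$H{\left(W \right)} = 5 - \frac{2 W \left(1 + W\right)}{3}$ ($H{\left(W \right)} = 5 - \frac{\left(W + 1\right) \left(W + W\right)}{3} = 5 - \frac{\left(1 + W\right) 2 W}{3} = 5 - \frac{2 W \left(1 + W\right)}{3}$)
$T{\left(s,m \right)} = 2 m$
$\sqrt{X{\left(T{\left(N,H{\left(-2 \right)} \right)} \right)} + 24773} = \sqrt{2 \left(5 - - \frac{4}{3} - \frac{2 \left(-2\right)^{2}}{3}\right) \left(-5 + 2 \left(5 - - \frac{4}{3} - \frac{2 \left(-2\right)^{2}}{3}\right)\right) + 24773} = \sqrt{2 \left(5 + \frac{4}{3} - \frac{8}{3}\right) \left(-5 + 2 \left(5 + \frac{4}{3} - \frac{8}{3}\right)\right) + 24773} = \sqrt{2 \cdot \frac{11}{3} \left(-5 + 2 \cdot \frac{11}{3}\right) + 24773} = \sqrt{\frac{22 \left(-5 + \frac{22}{3}\right)}{3} + 24773} = \sqrt{\frac{22}{3} \cdot \frac{7}{3} + 24773} = \sqrt{\frac{154}{9} + 24773} = \sqrt{\frac{223111}{9}} = \frac{\sqrt{223111}}{3}$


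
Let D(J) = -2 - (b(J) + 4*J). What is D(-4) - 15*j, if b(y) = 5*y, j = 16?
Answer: -206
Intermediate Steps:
D(J) = -2 - 9*J (D(J) = -2 - (5*J + 4*J) = -2 - 9*J)
D(-4) - 15*j = (-2 - 9*(-4)) - 15*16 = (-2 + 36) - 240 = 34 - 240 = -206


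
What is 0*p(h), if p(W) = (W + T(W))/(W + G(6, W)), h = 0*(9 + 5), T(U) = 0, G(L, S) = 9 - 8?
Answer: 0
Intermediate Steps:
G(L, S) = 1
h = 0 (h = 0*14 = 0)
p(W) = W/(1 + W) (p(W) = (W + 0)/(W + 1) = W/(1 + W))
0*p(h) = 0*(0/(1 + 0)) = 0*(0/1) = 0*(0*1) = 0*0 = 0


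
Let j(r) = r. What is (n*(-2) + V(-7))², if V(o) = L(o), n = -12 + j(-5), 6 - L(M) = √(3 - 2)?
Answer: 1521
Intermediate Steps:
L(M) = 5 (L(M) = 6 - √(3 - 2) = 6 - √1 = 6 - 1*1 = 6 - 1 = 5)
n = -17 (n = -12 - 5 = -17)
V(o) = 5
(n*(-2) + V(-7))² = (-17*(-2) + 5)² = (34 + 5)² = 39² = 1521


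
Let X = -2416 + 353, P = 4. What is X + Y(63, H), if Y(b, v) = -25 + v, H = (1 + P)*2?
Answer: -2078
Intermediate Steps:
X = -2063
H = 10 (H = (1 + 4)*2 = 5*2 = 10)
X + Y(63, H) = -2063 + (-25 + 10) = -2063 - 15 = -2078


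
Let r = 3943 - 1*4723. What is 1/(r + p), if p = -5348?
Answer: -1/6128 ≈ -0.00016319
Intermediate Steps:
r = -780 (r = 3943 - 4723 = -780)
1/(r + p) = 1/(-780 - 5348) = 1/(-6128) = -1/6128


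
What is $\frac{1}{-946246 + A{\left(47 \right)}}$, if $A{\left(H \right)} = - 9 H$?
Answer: $- \frac{1}{946669} \approx -1.0563 \cdot 10^{-6}$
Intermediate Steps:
$\frac{1}{-946246 + A{\left(47 \right)}} = \frac{1}{-946246 - 423} = \frac{1}{-946669} = - \frac{1}{946669}$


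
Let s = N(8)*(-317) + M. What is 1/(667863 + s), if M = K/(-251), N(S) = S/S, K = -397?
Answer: 251/167554443 ≈ 1.4980e-6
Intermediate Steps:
N(S) = 1
M = 397/251 (M = -397/(-251) = -397*(-1/251) = 397/251 ≈ 1.5817)
s = -79170/251 (s = 1*(-317) + 397/251 = -317 + 397/251 = -79170/251 ≈ -315.42)
1/(667863 + s) = 1/(667863 - 79170/251) = 1/(167554443/251) = 251/167554443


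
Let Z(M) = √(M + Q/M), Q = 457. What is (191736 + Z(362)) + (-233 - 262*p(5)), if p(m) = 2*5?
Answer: 188883 + √47603362/362 ≈ 1.8890e+5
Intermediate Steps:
p(m) = 10
Z(M) = √(M + 457/M)
(191736 + Z(362)) + (-233 - 262*p(5)) = (191736 + √(362 + 457/362)) + (-233 - 262*10) = (191736 + √(362 + 457*(1/362))) + (-233 - 2620) = (191736 + √(362 + 457/362)) - 2853 = (191736 + √(131501/362)) - 2853 = (191736 + √47603362/362) - 2853 = 188883 + √47603362/362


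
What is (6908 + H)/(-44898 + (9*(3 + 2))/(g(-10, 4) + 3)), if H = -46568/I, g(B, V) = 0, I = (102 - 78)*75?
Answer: -1548479/10098675 ≈ -0.15333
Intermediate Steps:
I = 1800 (I = 24*75 = 1800)
H = -5821/225 (H = -46568/1800 = -46568*1/1800 = -5821/225 ≈ -25.871)
(6908 + H)/(-44898 + (9*(3 + 2))/(g(-10, 4) + 3)) = (6908 - 5821/225)/(-44898 + (9*(3 + 2))/(0 + 3)) = 1548479/(225*(-44898 + (9*5)/3)) = 1548479/(225*(-44898 + (⅓)*45)) = 1548479/(225*(-44898 + 15)) = (1548479/225)/(-44883) = (1548479/225)*(-1/44883) = -1548479/10098675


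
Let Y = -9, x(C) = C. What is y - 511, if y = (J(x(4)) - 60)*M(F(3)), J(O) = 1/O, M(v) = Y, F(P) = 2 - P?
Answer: 107/4 ≈ 26.750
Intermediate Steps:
M(v) = -9
J(O) = 1/O
y = 2151/4 (y = (1/4 - 60)*(-9) = (¼ - 60)*(-9) = -239/4*(-9) = 2151/4 ≈ 537.75)
y - 511 = 2151/4 - 511 = 107/4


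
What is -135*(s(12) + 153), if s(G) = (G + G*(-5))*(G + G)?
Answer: 134865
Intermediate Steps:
s(G) = -8*G² (s(G) = (G - 5*G)*(2*G) = (-4*G)*(2*G) = -8*G²)
-135*(s(12) + 153) = -135*(-8*12² + 153) = -135*(-8*144 + 153) = -135*(-1152 + 153) = -135*(-999) = 134865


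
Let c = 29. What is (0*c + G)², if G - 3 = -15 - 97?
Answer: 11881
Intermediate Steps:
G = -109 (G = 3 + (-15 - 97) = 3 - 112 = -109)
(0*c + G)² = (0*29 - 109)² = (0 - 109)² = (-109)² = 11881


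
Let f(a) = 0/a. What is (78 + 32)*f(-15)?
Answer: 0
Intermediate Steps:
f(a) = 0
(78 + 32)*f(-15) = (78 + 32)*0 = 110*0 = 0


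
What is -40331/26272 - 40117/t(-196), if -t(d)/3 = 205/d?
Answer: -206599753069/16157280 ≈ -12787.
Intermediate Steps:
t(d) = -615/d
-40331/26272 - 40117/t(-196) = -40331/26272 - 40117/((-615/(-196))) = -40331*1/26272 - 40117/((-615*(-1/196))) = -40331/26272 - 40117/615/196 = -40331/26272 - 40117*196/615 = -40331/26272 - 7862932/615 = -206599753069/16157280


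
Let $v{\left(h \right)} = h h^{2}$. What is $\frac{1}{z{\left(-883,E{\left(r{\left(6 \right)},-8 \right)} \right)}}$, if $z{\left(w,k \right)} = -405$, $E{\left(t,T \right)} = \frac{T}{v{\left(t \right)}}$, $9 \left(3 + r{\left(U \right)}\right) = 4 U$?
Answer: $- \frac{1}{405} \approx -0.0024691$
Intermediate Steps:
$r{\left(U \right)} = -3 + \frac{4 U}{9}$
$v{\left(h \right)} = h^{3}$
$E{\left(t,T \right)} = \frac{T}{t^{3}}$
$\frac{1}{z{\left(-883,E{\left(r{\left(6 \right)},-8 \right)} \right)}} = \frac{1}{-405} = - \frac{1}{405}$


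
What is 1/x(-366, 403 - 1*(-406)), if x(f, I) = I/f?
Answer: -366/809 ≈ -0.45241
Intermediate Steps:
1/x(-366, 403 - 1*(-406)) = 1/((403 - 1*(-406))/(-366)) = 1/((403 + 406)*(-1/366)) = 1/(809*(-1/366)) = 1/(-809/366) = -366/809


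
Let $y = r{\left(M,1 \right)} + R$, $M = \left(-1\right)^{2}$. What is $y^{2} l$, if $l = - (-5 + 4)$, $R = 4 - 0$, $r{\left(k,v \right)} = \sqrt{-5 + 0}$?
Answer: $\left(4 + i \sqrt{5}\right)^{2} \approx 11.0 + 17.889 i$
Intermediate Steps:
$M = 1$
$r{\left(k,v \right)} = i \sqrt{5}$ ($r{\left(k,v \right)} = \sqrt{-5} = i \sqrt{5}$)
$R = 4$ ($R = 4 + 0 = 4$)
$y = 4 + i \sqrt{5}$ ($y = i \sqrt{5} + 4 = 4 + i \sqrt{5} \approx 4.0 + 2.2361 i$)
$l = 1$ ($l = \left(-1\right) \left(-1\right) = 1$)
$y^{2} l = \left(4 + i \sqrt{5}\right)^{2} \cdot 1 = \left(4 + i \sqrt{5}\right)^{2}$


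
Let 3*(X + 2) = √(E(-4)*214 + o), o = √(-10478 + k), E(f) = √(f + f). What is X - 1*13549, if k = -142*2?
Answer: -13551 + √I*√(√10762 + 428*√2)/3 ≈ -13545.0 + 6.2762*I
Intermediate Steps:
E(f) = √2*√f (E(f) = √(2*f) = √2*√f)
k = -284
o = I*√10762 (o = √(-10478 - 284) = √(-10762) = I*√10762 ≈ 103.74*I)
X = -2 + √(I*√10762 + 428*I*√2)/3 (X = -2 + √((√2*√(-4))*214 + I*√10762)/3 = -2 + √((√2*(2*I))*214 + I*√10762)/3 = -2 + √((2*I*√2)*214 + I*√10762)/3 = -2 + √(428*I*√2 + I*√10762)/3 = -2 + √(I*√10762 + 428*I*√2)/3 ≈ 4.2762 + 6.2762*I)
X - 1*13549 = (-2 + √I*√(√10762 + 428*√2)/3) - 1*13549 = (-2 + √I*√(√10762 + 428*√2)/3) - 13549 = -13551 + √I*√(√10762 + 428*√2)/3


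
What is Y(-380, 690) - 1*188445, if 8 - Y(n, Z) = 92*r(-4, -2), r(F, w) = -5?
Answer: -187977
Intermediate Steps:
Y(n, Z) = 468 (Y(n, Z) = 8 - 92*(-5) = 8 - 1*(-460) = 8 + 460 = 468)
Y(-380, 690) - 1*188445 = 468 - 1*188445 = 468 - 188445 = -187977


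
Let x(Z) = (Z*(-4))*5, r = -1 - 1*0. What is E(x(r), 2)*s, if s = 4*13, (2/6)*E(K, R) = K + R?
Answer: 3432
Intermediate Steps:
r = -1 (r = -1 + 0 = -1)
x(Z) = -20*Z (x(Z) = -4*Z*5 = -20*Z)
E(K, R) = 3*K + 3*R (E(K, R) = 3*(K + R) = 3*K + 3*R)
s = 52
E(x(r), 2)*s = (3*(-20*(-1)) + 3*2)*52 = (3*20 + 6)*52 = (60 + 6)*52 = 66*52 = 3432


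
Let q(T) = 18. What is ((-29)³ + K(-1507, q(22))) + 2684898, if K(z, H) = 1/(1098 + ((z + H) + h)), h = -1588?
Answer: 5265147310/1979 ≈ 2.6605e+6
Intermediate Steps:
K(z, H) = 1/(-490 + H + z) (K(z, H) = 1/(1098 + ((z + H) - 1588)) = 1/(1098 + ((H + z) - 1588)) = 1/(1098 + (-1588 + H + z)) = 1/(-490 + H + z))
((-29)³ + K(-1507, q(22))) + 2684898 = ((-29)³ + 1/(-490 + 18 - 1507)) + 2684898 = (-24389 + 1/(-1979)) + 2684898 = (-24389 - 1/1979) + 2684898 = -48265832/1979 + 2684898 = 5265147310/1979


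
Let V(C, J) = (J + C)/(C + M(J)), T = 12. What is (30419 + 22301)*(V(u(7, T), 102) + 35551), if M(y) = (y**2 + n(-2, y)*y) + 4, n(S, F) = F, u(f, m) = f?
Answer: 357981558240/191 ≈ 1.8742e+9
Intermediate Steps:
M(y) = 4 + 2*y**2 (M(y) = (y**2 + y*y) + 4 = (y**2 + y**2) + 4 = 2*y**2 + 4 = 4 + 2*y**2)
V(C, J) = (C + J)/(4 + C + 2*J**2) (V(C, J) = (J + C)/(C + (4 + 2*J**2)) = (C + J)/(4 + C + 2*J**2))
(30419 + 22301)*(V(u(7, T), 102) + 35551) = (30419 + 22301)*((7 + 102)/(4 + 7 + 2*102**2) + 35551) = 52720*(109/(4 + 7 + 2*10404) + 35551) = 52720*(109/(4 + 7 + 20808) + 35551) = 52720*(109/20819 + 35551) = 52720*((1/20819)*109 + 35551) = 52720*(1/191 + 35551) = 52720*(6790242/191) = 357981558240/191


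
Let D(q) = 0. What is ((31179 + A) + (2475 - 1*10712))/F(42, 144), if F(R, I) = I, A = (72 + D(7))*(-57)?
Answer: 9419/72 ≈ 130.82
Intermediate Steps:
A = -4104 (A = (72 + 0)*(-57) = 72*(-57) = -4104)
((31179 + A) + (2475 - 1*10712))/F(42, 144) = ((31179 - 4104) + (2475 - 1*10712))/144 = (27075 + (2475 - 10712))*(1/144) = (27075 - 8237)*(1/144) = 18838*(1/144) = 9419/72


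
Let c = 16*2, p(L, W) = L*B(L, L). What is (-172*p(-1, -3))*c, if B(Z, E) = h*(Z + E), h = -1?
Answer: 11008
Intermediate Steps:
B(Z, E) = -E - Z (B(Z, E) = -(Z + E) = -(E + Z) = -E - Z)
p(L, W) = -2*L² (p(L, W) = L*(-L - L) = L*(-2*L) = -2*L²)
c = 32
(-172*p(-1, -3))*c = -(-344)*(-1)²*32 = -(-344)*32 = -172*(-2)*32 = 344*32 = 11008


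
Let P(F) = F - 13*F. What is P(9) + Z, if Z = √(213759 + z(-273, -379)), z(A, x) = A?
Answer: -108 + √213486 ≈ 354.05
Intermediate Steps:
P(F) = -12*F
Z = √213486 (Z = √(213759 - 273) = √213486 ≈ 462.05)
P(9) + Z = -12*9 + √213486 = -108 + √213486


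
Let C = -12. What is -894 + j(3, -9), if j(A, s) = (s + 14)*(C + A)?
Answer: -939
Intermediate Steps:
j(A, s) = (-12 + A)*(14 + s) (j(A, s) = (s + 14)*(-12 + A) = (14 + s)*(-12 + A) = (-12 + A)*(14 + s))
-894 + j(3, -9) = -894 + (-168 - 12*(-9) + 14*3 + 3*(-9)) = -894 + (-168 + 108 + 42 - 27) = -894 - 45 = -939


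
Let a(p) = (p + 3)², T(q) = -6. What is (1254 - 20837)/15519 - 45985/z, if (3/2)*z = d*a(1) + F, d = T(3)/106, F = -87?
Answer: 37762159597/48202014 ≈ 783.41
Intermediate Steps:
d = -3/53 (d = -6/106 = -6*1/106 = -3/53 ≈ -0.056604)
a(p) = (3 + p)²
z = -3106/53 (z = 2*(-3*(3 + 1)²/53 - 87)/3 = 2*(-3/53*4² - 87)/3 = 2*(-3/53*16 - 87)/3 = 2*(-48/53 - 87)/3 = (⅔)*(-4659/53) = -3106/53 ≈ -58.604)
(1254 - 20837)/15519 - 45985/z = (1254 - 20837)/15519 - 45985/(-3106/53) = -19583*1/15519 - 45985*(-53/3106) = -19583/15519 + 2437205/3106 = 37762159597/48202014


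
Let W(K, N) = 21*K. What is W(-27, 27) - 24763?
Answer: -25330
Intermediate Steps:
W(-27, 27) - 24763 = 21*(-27) - 24763 = -567 - 24763 = -25330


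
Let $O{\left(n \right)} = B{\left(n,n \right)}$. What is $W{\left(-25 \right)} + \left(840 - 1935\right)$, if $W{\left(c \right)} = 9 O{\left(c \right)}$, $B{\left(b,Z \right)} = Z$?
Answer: $-1320$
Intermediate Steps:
$O{\left(n \right)} = n$
$W{\left(c \right)} = 9 c$
$W{\left(-25 \right)} + \left(840 - 1935\right) = 9 \left(-25\right) + \left(840 - 1935\right) = -225 + \left(840 - 1935\right) = -225 - 1095 = -1320$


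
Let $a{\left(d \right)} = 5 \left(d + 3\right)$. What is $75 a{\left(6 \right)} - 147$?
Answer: $3228$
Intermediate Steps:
$a{\left(d \right)} = 15 + 5 d$ ($a{\left(d \right)} = 5 \left(3 + d\right) = 15 + 5 d$)
$75 a{\left(6 \right)} - 147 = 75 \left(15 + 5 \cdot 6\right) - 147 = 75 \left(15 + 30\right) - 147 = 75 \cdot 45 - 147 = 3375 - 147 = 3228$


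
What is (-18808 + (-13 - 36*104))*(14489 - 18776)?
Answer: 96736155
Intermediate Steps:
(-18808 + (-13 - 36*104))*(14489 - 18776) = (-18808 + (-13 - 3744))*(-4287) = (-18808 - 3757)*(-4287) = -22565*(-4287) = 96736155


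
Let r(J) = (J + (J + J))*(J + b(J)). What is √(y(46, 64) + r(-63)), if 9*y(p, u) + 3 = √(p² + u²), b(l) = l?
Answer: √(214323 + 2*√1553)/3 ≈ 154.35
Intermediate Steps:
r(J) = 6*J² (r(J) = (J + (J + J))*(J + J) = (J + 2*J)*(2*J) = (3*J)*(2*J) = 6*J²)
y(p, u) = -⅓ + √(p² + u²)/9
√(y(46, 64) + r(-63)) = √((-⅓ + √(46² + 64²)/9) + 6*(-63)²) = √((-⅓ + √(2116 + 4096)/9) + 6*3969) = √((-⅓ + √6212/9) + 23814) = √((-⅓ + (2*√1553)/9) + 23814) = √((-⅓ + 2*√1553/9) + 23814) = √(71441/3 + 2*√1553/9)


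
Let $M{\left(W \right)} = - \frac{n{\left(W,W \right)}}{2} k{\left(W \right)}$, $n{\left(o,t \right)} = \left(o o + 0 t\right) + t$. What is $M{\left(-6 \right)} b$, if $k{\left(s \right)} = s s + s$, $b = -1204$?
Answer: $541800$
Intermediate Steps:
$n{\left(o,t \right)} = t + o^{2}$ ($n{\left(o,t \right)} = \left(o^{2} + 0\right) + t = o^{2} + t = t + o^{2}$)
$k{\left(s \right)} = s + s^{2}$ ($k{\left(s \right)} = s^{2} + s = s + s^{2}$)
$M{\left(W \right)} = W \left(1 + W\right) \left(- \frac{W}{2} - \frac{W^{2}}{2}\right)$ ($M{\left(W \right)} = - \frac{W + W^{2}}{2} W \left(1 + W\right) = - (\frac{W}{2} + \frac{W^{2}}{2}) W \left(1 + W\right) = \left(- \frac{W}{2} - \frac{W^{2}}{2}\right) W \left(1 + W\right) = W \left(1 + W\right) \left(- \frac{W}{2} - \frac{W^{2}}{2}\right)$)
$M{\left(-6 \right)} b = - \frac{\left(-6\right)^{2} \left(1 - 6\right)^{2}}{2} \left(-1204\right) = \left(- \frac{1}{2}\right) 36 \left(-5\right)^{2} \left(-1204\right) = \left(- \frac{1}{2}\right) 36 \cdot 25 \left(-1204\right) = \left(-450\right) \left(-1204\right) = 541800$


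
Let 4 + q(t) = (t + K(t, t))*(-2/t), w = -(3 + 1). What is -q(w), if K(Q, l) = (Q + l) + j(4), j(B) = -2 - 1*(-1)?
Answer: 21/2 ≈ 10.500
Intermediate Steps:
j(B) = -1 (j(B) = -2 + 1 = -1)
w = -4 (w = -1*4 = -4)
K(Q, l) = -1 + Q + l (K(Q, l) = (Q + l) - 1 = -1 + Q + l)
q(t) = -4 - 2*(-1 + 3*t)/t (q(t) = -4 + (t + (-1 + t + t))*(-2/t) = -4 + (t + (-1 + 2*t))*(-2/t) = -4 + (-1 + 3*t)*(-2/t) = -4 - 2*(-1 + 3*t)/t)
-q(w) = -(-10 + 2/(-4)) = -(-10 + 2*(-1/4)) = -(-10 - 1/2) = -1*(-21/2) = 21/2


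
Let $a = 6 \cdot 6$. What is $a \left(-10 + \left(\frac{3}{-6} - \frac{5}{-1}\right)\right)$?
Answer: $-198$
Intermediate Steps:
$a = 36$
$a \left(-10 + \left(\frac{3}{-6} - \frac{5}{-1}\right)\right) = 36 \left(-10 + \left(\frac{3}{-6} - \frac{5}{-1}\right)\right) = 36 \left(-10 + \left(3 \left(- \frac{1}{6}\right) - -5\right)\right) = 36 \left(-10 + \left(- \frac{1}{2} + 5\right)\right) = 36 \left(-10 + \frac{9}{2}\right) = 36 \left(- \frac{11}{2}\right) = -198$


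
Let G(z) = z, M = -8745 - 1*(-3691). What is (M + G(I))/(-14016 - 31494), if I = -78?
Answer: 2566/22755 ≈ 0.11277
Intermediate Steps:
M = -5054 (M = -8745 + 3691 = -5054)
(M + G(I))/(-14016 - 31494) = (-5054 - 78)/(-14016 - 31494) = -5132/(-45510) = -5132*(-1/45510) = 2566/22755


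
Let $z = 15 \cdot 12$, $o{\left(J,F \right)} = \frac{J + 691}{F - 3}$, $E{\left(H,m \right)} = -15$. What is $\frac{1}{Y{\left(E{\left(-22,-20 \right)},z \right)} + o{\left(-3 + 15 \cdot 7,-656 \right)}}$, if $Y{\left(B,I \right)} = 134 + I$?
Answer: $\frac{659}{206133} \approx 0.003197$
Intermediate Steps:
$o{\left(J,F \right)} = \frac{691 + J}{-3 + F}$
$z = 180$
$\frac{1}{Y{\left(E{\left(-22,-20 \right)},z \right)} + o{\left(-3 + 15 \cdot 7,-656 \right)}} = \frac{1}{\left(134 + 180\right) + \frac{691 + \left(-3 + 15 \cdot 7\right)}{-3 - 656}} = \frac{1}{314 + \frac{691 + \left(-3 + 105\right)}{-659}} = \frac{1}{314 - \frac{691 + 102}{659}} = \frac{1}{314 - \frac{793}{659}} = \frac{1}{\frac{206133}{659}} = \frac{659}{206133}$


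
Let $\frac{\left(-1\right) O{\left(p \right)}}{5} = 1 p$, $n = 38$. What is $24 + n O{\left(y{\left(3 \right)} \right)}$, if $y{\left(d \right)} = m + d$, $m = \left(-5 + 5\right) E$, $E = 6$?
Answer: $-546$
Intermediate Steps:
$m = 0$ ($m = \left(-5 + 5\right) 6 = 0 \cdot 6 = 0$)
$y{\left(d \right)} = d$ ($y{\left(d \right)} = 0 + d = d$)
$O{\left(p \right)} = - 5 p$ ($O{\left(p \right)} = - 5 \cdot 1 p = - 5 p$)
$24 + n O{\left(y{\left(3 \right)} \right)} = 24 + 38 \left(\left(-5\right) 3\right) = 24 + 38 \left(-15\right) = 24 - 570 = -546$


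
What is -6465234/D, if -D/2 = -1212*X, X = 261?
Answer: -1077539/105444 ≈ -10.219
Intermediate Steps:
D = 632664 (D = -(-2424)*261 = -2*(-316332) = 632664)
-6465234/D = -6465234/632664 = -6465234*1/632664 = -1077539/105444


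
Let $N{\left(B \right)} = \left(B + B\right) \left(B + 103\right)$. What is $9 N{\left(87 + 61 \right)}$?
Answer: $668664$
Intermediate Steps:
$N{\left(B \right)} = 2 B \left(103 + B\right)$
$9 N{\left(87 + 61 \right)} = 9 \cdot 2 \left(87 + 61\right) \left(103 + \left(87 + 61\right)\right) = 9 \cdot 2 \cdot 148 \left(103 + 148\right) = 9 \cdot 2 \cdot 148 \cdot 251 = 9 \cdot 74296 = 668664$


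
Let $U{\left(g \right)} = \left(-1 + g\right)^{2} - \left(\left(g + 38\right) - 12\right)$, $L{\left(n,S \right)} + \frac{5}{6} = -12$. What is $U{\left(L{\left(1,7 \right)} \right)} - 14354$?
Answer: $- \frac{510329}{36} \approx -14176.0$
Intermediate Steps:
$L{\left(n,S \right)} = - \frac{77}{6}$ ($L{\left(n,S \right)} = - \frac{5}{6} - 12 = - \frac{77}{6}$)
$U{\left(g \right)} = -26 + \left(-1 + g\right)^{2} - g$ ($U{\left(g \right)} = \left(-1 + g\right)^{2} - \left(\left(38 + g\right) - 12\right) = \left(-1 + g\right)^{2} - \left(26 + g\right) = -26 + \left(-1 + g\right)^{2} - g$)
$U{\left(L{\left(1,7 \right)} \right)} - 14354 = \left(-26 + \left(-1 - \frac{77}{6}\right)^{2} - - \frac{77}{6}\right) - 14354 = \left(-26 + \left(- \frac{83}{6}\right)^{2} + \frac{77}{6}\right) - 14354 = \left(-26 + \frac{6889}{36} + \frac{77}{6}\right) - 14354 = \frac{6415}{36} - 14354 = - \frac{510329}{36}$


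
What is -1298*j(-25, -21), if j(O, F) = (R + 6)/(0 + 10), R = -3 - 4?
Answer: 649/5 ≈ 129.80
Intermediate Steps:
R = -7
j(O, F) = -1/10 (j(O, F) = (-7 + 6)/(0 + 10) = -1/10)
-1298*j(-25, -21) = -1298*(-1/10) = 649/5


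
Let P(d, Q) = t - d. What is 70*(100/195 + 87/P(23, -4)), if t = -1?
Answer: -33985/156 ≈ -217.85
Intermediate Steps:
P(d, Q) = -1 - d
70*(100/195 + 87/P(23, -4)) = 70*(100/195 + 87/(-1 - 1*23)) = 70*(100*(1/195) + 87/(-1 - 23)) = 70*(20/39 + 87/(-24)) = 70*(20/39 + 87*(-1/24)) = 70*(20/39 - 29/8) = 70*(-971/312) = -33985/156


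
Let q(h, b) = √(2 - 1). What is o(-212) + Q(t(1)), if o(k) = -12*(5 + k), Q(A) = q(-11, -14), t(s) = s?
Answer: 2485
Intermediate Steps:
q(h, b) = 1 (q(h, b) = √1 = 1)
Q(A) = 1
o(k) = -60 - 12*k
o(-212) + Q(t(1)) = (-60 - 12*(-212)) + 1 = (-60 + 2544) + 1 = 2484 + 1 = 2485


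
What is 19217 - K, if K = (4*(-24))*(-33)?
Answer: 16049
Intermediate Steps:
K = 3168 (K = -96*(-33) = 3168)
19217 - K = 19217 - 1*3168 = 19217 - 3168 = 16049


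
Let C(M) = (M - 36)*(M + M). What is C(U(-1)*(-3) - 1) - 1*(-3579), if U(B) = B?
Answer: 3443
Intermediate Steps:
C(M) = 2*M*(-36 + M) (C(M) = (-36 + M)*(2*M) = 2*M*(-36 + M))
C(U(-1)*(-3) - 1) - 1*(-3579) = 2*(-1*(-3) - 1)*(-36 + (-1*(-3) - 1)) - 1*(-3579) = 2*(3 - 1)*(-36 + (3 - 1)) + 3579 = 2*2*(-36 + 2) + 3579 = 2*2*(-34) + 3579 = -136 + 3579 = 3443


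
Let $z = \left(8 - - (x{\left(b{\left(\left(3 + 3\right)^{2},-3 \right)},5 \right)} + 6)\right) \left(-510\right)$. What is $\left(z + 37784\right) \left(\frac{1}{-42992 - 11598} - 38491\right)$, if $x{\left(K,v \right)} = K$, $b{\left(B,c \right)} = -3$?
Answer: $- \frac{33802385517117}{27295} \approx -1.2384 \cdot 10^{9}$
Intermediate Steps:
$z = -5610$ ($z = \left(8 - - (-3 + 6)\right) \left(-510\right) = \left(8 - \left(-1\right) 3\right) \left(-510\right) = \left(8 - -3\right) \left(-510\right) = \left(8 + 3\right) \left(-510\right) = 11 \left(-510\right) = -5610$)
$\left(z + 37784\right) \left(\frac{1}{-42992 - 11598} - 38491\right) = \left(-5610 + 37784\right) \left(\frac{1}{-42992 - 11598} - 38491\right) = 32174 \left(\frac{1}{-54590} - 38491\right) = 32174 \left(- \frac{1}{54590} - 38491\right) = 32174 \left(- \frac{2101223691}{54590}\right) = - \frac{33802385517117}{27295}$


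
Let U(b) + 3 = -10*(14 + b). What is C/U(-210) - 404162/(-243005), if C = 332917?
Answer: 81691440619/475560785 ≈ 171.78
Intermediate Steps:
U(b) = -143 - 10*b (U(b) = -3 - 10*(14 + b) = -3 + (-140 - 10*b) = -143 - 10*b)
C/U(-210) - 404162/(-243005) = 332917/(-143 - 10*(-210)) - 404162/(-243005) = 332917/(-143 + 2100) - 404162*(-1/243005) = 332917/1957 + 404162/243005 = 81691440619/475560785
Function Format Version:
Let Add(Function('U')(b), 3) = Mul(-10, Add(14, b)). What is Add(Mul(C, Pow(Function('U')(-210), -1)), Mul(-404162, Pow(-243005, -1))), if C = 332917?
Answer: Rational(81691440619, 475560785) ≈ 171.78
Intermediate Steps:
Function('U')(b) = Add(-143, Mul(-10, b)) (Function('U')(b) = Add(-3, Mul(-10, Add(14, b))) = Add(-3, Add(-140, Mul(-10, b))) = Add(-143, Mul(-10, b)))
Add(Mul(C, Pow(Function('U')(-210), -1)), Mul(-404162, Pow(-243005, -1))) = Add(Mul(332917, Pow(Add(-143, Mul(-10, -210)), -1)), Mul(-404162, Pow(-243005, -1))) = Add(Mul(332917, Pow(Add(-143, 2100), -1)), Mul(-404162, Rational(-1, 243005))) = Add(Mul(332917, Pow(1957, -1)), Rational(404162, 243005)) = Add(Mul(332917, Rational(1, 1957)), Rational(404162, 243005)) = Add(Rational(332917, 1957), Rational(404162, 243005)) = Rational(81691440619, 475560785)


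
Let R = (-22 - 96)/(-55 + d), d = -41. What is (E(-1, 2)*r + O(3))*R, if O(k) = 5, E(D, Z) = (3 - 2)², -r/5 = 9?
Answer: -295/6 ≈ -49.167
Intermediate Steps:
r = -45 (r = -5*9 = -45)
E(D, Z) = 1 (E(D, Z) = 1² = 1)
R = 59/48 (R = (-22 - 96)/(-55 - 41) = -118/(-96) = -118*(-1/96) = 59/48 ≈ 1.2292)
(E(-1, 2)*r + O(3))*R = (1*(-45) + 5)*(59/48) = (-45 + 5)*(59/48) = -40*59/48 = -295/6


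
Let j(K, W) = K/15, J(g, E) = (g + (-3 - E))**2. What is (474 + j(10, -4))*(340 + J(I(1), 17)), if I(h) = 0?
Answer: 1053760/3 ≈ 3.5125e+5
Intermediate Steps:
J(g, E) = (-3 + g - E)**2
j(K, W) = K/15 (j(K, W) = K*(1/15) = K/15)
(474 + j(10, -4))*(340 + J(I(1), 17)) = (474 + (1/15)*10)*(340 + (3 + 17 - 1*0)**2) = (474 + 2/3)*(340 + (3 + 17 + 0)**2) = 1424*(340 + 20**2)/3 = 1424*(340 + 400)/3 = (1424/3)*740 = 1053760/3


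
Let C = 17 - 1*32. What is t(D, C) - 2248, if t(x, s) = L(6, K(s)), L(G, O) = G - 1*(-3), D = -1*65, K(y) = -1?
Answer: -2239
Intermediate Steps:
D = -65
C = -15 (C = 17 - 32 = -15)
L(G, O) = 3 + G (L(G, O) = G + 3 = 3 + G)
t(x, s) = 9 (t(x, s) = 3 + 6 = 9)
t(D, C) - 2248 = 9 - 2248 = -2239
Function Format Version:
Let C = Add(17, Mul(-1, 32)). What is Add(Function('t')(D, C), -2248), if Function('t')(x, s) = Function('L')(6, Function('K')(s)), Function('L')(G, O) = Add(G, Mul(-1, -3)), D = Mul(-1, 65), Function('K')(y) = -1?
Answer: -2239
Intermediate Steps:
D = -65
C = -15 (C = Add(17, -32) = -15)
Function('L')(G, O) = Add(3, G) (Function('L')(G, O) = Add(G, 3) = Add(3, G))
Function('t')(x, s) = 9 (Function('t')(x, s) = Add(3, 6) = 9)
Add(Function('t')(D, C), -2248) = Add(9, -2248) = -2239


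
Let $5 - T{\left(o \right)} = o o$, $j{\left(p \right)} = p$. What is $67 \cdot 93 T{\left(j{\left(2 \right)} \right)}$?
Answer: $6231$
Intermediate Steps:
$T{\left(o \right)} = 5 - o^{2}$ ($T{\left(o \right)} = 5 - o o = 5 - o^{2}$)
$67 \cdot 93 T{\left(j{\left(2 \right)} \right)} = 67 \cdot 93 \left(5 - 2^{2}\right) = 6231 \left(5 - 4\right) = 6231 \cdot 1 = 6231$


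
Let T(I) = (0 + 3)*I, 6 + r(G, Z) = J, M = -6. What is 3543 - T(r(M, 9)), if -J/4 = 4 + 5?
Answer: 3669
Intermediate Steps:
J = -36 (J = -4*(4 + 5) = -4*9 = -36)
r(G, Z) = -42 (r(G, Z) = -6 - 36 = -42)
T(I) = 3*I
3543 - T(r(M, 9)) = 3543 - 3*(-42) = 3543 - 1*(-126) = 3543 + 126 = 3669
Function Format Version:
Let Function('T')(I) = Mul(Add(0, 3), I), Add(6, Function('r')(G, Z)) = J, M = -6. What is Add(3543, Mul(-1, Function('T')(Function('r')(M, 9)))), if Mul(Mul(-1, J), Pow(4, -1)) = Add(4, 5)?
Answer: 3669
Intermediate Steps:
J = -36 (J = Mul(-4, Add(4, 5)) = Mul(-4, 9) = -36)
Function('r')(G, Z) = -42 (Function('r')(G, Z) = Add(-6, -36) = -42)
Function('T')(I) = Mul(3, I)
Add(3543, Mul(-1, Function('T')(Function('r')(M, 9)))) = Add(3543, Mul(-1, Mul(3, -42))) = Add(3543, Mul(-1, -126)) = Add(3543, 126) = 3669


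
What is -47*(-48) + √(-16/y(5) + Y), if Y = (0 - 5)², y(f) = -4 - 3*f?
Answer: 2256 + √9329/19 ≈ 2261.1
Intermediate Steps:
Y = 25 (Y = (-5)² = 25)
-47*(-48) + √(-16/y(5) + Y) = -47*(-48) + √(-16/(-4 - 3*5) + 25) = 2256 + √(-16/(-4 - 15) + 25) = 2256 + √(-16/(-19) + 25) = 2256 + √(-16*(-1/19) + 25) = 2256 + √(16/19 + 25) = 2256 + √(491/19) = 2256 + √9329/19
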